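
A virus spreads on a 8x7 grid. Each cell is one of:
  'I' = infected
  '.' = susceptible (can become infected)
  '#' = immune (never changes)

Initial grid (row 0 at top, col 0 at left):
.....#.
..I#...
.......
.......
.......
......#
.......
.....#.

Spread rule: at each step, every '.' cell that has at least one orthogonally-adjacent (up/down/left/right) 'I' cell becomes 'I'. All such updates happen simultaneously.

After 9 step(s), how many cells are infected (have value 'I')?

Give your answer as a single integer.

Step 0 (initial): 1 infected
Step 1: +3 new -> 4 infected
Step 2: +6 new -> 10 infected
Step 3: +7 new -> 17 infected
Step 4: +7 new -> 24 infected
Step 5: +8 new -> 32 infected
Step 6: +8 new -> 40 infected
Step 7: +7 new -> 47 infected
Step 8: +3 new -> 50 infected
Step 9: +1 new -> 51 infected

Answer: 51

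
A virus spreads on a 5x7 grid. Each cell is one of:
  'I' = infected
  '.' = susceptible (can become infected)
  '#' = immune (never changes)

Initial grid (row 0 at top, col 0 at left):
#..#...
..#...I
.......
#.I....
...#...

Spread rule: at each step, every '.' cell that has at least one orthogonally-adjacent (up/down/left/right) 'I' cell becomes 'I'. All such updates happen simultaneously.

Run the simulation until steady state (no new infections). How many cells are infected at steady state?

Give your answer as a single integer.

Answer: 30

Derivation:
Step 0 (initial): 2 infected
Step 1: +7 new -> 9 infected
Step 2: +8 new -> 17 infected
Step 3: +9 new -> 26 infected
Step 4: +3 new -> 29 infected
Step 5: +1 new -> 30 infected
Step 6: +0 new -> 30 infected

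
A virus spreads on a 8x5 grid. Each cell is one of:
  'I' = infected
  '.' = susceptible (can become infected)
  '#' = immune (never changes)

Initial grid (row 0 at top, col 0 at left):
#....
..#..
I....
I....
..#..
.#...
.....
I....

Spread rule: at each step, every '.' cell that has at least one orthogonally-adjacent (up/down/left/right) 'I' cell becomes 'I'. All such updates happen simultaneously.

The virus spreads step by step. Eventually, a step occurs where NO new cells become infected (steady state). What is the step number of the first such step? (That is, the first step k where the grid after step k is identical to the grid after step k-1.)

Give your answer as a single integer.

Answer: 7

Derivation:
Step 0 (initial): 3 infected
Step 1: +6 new -> 9 infected
Step 2: +7 new -> 16 infected
Step 3: +5 new -> 21 infected
Step 4: +8 new -> 29 infected
Step 5: +5 new -> 34 infected
Step 6: +2 new -> 36 infected
Step 7: +0 new -> 36 infected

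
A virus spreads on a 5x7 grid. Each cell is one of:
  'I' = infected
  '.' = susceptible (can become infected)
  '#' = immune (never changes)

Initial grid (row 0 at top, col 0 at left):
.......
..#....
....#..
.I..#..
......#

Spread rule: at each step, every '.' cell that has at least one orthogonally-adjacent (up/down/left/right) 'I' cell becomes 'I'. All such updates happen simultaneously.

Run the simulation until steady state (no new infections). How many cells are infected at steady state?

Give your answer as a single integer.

Answer: 31

Derivation:
Step 0 (initial): 1 infected
Step 1: +4 new -> 5 infected
Step 2: +6 new -> 11 infected
Step 3: +4 new -> 15 infected
Step 4: +4 new -> 19 infected
Step 5: +3 new -> 22 infected
Step 6: +3 new -> 25 infected
Step 7: +4 new -> 29 infected
Step 8: +2 new -> 31 infected
Step 9: +0 new -> 31 infected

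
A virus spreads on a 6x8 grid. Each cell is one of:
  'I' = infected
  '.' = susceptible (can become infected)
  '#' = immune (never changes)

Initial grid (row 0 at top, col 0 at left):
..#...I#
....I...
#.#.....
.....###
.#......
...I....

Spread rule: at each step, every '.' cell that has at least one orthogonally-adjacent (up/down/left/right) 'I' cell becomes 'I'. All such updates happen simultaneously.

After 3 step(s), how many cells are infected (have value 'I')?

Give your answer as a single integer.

Answer: 30

Derivation:
Step 0 (initial): 3 infected
Step 1: +9 new -> 12 infected
Step 2: +12 new -> 24 infected
Step 3: +6 new -> 30 infected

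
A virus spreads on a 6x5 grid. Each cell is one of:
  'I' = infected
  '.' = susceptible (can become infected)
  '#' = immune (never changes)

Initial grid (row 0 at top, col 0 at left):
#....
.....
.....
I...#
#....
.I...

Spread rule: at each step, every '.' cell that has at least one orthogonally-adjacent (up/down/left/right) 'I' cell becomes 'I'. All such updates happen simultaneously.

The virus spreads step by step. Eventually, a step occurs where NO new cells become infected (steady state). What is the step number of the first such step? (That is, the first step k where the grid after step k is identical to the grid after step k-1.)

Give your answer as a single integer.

Step 0 (initial): 2 infected
Step 1: +5 new -> 7 infected
Step 2: +5 new -> 12 infected
Step 3: +5 new -> 17 infected
Step 4: +4 new -> 21 infected
Step 5: +3 new -> 24 infected
Step 6: +2 new -> 26 infected
Step 7: +1 new -> 27 infected
Step 8: +0 new -> 27 infected

Answer: 8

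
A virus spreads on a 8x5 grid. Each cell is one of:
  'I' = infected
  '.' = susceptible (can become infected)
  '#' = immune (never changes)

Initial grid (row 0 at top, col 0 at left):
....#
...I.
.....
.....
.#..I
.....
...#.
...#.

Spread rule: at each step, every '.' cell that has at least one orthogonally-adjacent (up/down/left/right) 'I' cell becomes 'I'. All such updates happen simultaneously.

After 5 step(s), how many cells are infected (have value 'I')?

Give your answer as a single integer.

Answer: 32

Derivation:
Step 0 (initial): 2 infected
Step 1: +7 new -> 9 infected
Step 2: +8 new -> 17 infected
Step 3: +6 new -> 23 infected
Step 4: +5 new -> 28 infected
Step 5: +4 new -> 32 infected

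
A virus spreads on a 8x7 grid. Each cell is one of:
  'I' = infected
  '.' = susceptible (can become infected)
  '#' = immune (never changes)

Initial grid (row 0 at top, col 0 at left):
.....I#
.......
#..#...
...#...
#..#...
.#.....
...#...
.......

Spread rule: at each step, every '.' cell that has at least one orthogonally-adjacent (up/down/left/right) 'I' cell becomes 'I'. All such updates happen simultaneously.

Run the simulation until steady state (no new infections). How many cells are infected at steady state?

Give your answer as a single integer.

Step 0 (initial): 1 infected
Step 1: +2 new -> 3 infected
Step 2: +4 new -> 7 infected
Step 3: +5 new -> 12 infected
Step 4: +5 new -> 17 infected
Step 5: +6 new -> 23 infected
Step 6: +6 new -> 29 infected
Step 7: +6 new -> 35 infected
Step 8: +5 new -> 40 infected
Step 9: +2 new -> 42 infected
Step 10: +2 new -> 44 infected
Step 11: +2 new -> 46 infected
Step 12: +2 new -> 48 infected
Step 13: +0 new -> 48 infected

Answer: 48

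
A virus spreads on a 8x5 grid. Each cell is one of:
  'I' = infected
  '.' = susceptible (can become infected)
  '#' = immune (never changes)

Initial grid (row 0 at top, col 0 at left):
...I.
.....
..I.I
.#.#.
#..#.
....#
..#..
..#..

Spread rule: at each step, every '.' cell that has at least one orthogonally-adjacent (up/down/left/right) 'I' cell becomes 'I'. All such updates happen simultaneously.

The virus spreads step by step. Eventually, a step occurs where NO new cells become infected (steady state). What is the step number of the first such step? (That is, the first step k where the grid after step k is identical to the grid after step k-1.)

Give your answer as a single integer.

Answer: 8

Derivation:
Step 0 (initial): 3 infected
Step 1: +9 new -> 12 infected
Step 2: +5 new -> 17 infected
Step 3: +5 new -> 22 infected
Step 4: +2 new -> 24 infected
Step 5: +3 new -> 27 infected
Step 6: +4 new -> 31 infected
Step 7: +2 new -> 33 infected
Step 8: +0 new -> 33 infected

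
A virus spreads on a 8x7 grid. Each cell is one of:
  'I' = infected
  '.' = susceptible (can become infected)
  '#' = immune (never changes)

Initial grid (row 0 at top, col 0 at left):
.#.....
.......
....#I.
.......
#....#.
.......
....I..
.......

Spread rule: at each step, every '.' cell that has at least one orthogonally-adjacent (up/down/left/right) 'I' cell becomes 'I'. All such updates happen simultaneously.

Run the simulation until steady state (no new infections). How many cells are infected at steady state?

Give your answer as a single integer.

Step 0 (initial): 2 infected
Step 1: +7 new -> 9 infected
Step 2: +12 new -> 21 infected
Step 3: +11 new -> 32 infected
Step 4: +8 new -> 40 infected
Step 5: +7 new -> 47 infected
Step 6: +3 new -> 50 infected
Step 7: +2 new -> 52 infected
Step 8: +0 new -> 52 infected

Answer: 52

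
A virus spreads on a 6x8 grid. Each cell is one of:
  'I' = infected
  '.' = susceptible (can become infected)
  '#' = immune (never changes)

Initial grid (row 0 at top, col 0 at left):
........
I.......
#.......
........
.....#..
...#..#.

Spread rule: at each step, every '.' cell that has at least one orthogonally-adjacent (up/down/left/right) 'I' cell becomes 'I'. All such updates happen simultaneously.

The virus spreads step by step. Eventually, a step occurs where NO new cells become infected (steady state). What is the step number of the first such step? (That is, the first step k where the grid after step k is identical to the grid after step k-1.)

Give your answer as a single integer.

Step 0 (initial): 1 infected
Step 1: +2 new -> 3 infected
Step 2: +3 new -> 6 infected
Step 3: +4 new -> 10 infected
Step 4: +6 new -> 16 infected
Step 5: +7 new -> 23 infected
Step 6: +7 new -> 30 infected
Step 7: +5 new -> 35 infected
Step 8: +4 new -> 39 infected
Step 9: +3 new -> 42 infected
Step 10: +1 new -> 43 infected
Step 11: +1 new -> 44 infected
Step 12: +0 new -> 44 infected

Answer: 12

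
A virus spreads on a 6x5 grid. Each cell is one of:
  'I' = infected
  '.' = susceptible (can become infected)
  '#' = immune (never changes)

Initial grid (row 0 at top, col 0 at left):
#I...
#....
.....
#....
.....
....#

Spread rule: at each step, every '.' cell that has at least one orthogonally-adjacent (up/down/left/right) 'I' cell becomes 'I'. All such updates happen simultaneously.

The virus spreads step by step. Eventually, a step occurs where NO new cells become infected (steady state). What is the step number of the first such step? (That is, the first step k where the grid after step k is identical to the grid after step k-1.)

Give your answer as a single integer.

Answer: 8

Derivation:
Step 0 (initial): 1 infected
Step 1: +2 new -> 3 infected
Step 2: +3 new -> 6 infected
Step 3: +5 new -> 11 infected
Step 4: +4 new -> 15 infected
Step 5: +5 new -> 20 infected
Step 6: +4 new -> 24 infected
Step 7: +2 new -> 26 infected
Step 8: +0 new -> 26 infected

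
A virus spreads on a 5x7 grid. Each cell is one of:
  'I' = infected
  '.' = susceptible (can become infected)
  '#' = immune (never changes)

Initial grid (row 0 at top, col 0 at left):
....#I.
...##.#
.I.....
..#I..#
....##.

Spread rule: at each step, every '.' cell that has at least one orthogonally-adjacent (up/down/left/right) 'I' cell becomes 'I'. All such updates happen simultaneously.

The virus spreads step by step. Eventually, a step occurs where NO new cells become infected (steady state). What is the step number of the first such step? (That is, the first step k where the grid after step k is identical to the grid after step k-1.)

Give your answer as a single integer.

Answer: 5

Derivation:
Step 0 (initial): 3 infected
Step 1: +9 new -> 12 infected
Step 2: +9 new -> 21 infected
Step 3: +4 new -> 25 infected
Step 4: +1 new -> 26 infected
Step 5: +0 new -> 26 infected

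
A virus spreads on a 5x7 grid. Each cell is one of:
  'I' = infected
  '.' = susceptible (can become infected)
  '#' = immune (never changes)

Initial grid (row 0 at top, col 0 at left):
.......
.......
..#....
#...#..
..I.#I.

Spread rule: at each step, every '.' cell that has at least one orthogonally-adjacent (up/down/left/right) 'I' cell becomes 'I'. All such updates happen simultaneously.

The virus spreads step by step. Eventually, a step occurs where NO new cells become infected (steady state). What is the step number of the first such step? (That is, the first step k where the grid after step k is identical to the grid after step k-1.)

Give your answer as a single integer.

Step 0 (initial): 2 infected
Step 1: +5 new -> 7 infected
Step 2: +5 new -> 12 infected
Step 3: +5 new -> 17 infected
Step 4: +6 new -> 23 infected
Step 5: +6 new -> 29 infected
Step 6: +2 new -> 31 infected
Step 7: +0 new -> 31 infected

Answer: 7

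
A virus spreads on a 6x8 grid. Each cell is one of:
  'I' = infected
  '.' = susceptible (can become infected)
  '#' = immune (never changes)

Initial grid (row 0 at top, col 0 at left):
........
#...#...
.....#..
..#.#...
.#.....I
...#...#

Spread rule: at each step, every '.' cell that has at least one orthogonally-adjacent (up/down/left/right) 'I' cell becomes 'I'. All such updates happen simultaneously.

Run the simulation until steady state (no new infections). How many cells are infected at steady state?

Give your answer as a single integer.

Answer: 40

Derivation:
Step 0 (initial): 1 infected
Step 1: +2 new -> 3 infected
Step 2: +4 new -> 7 infected
Step 3: +5 new -> 12 infected
Step 4: +4 new -> 16 infected
Step 5: +4 new -> 20 infected
Step 6: +3 new -> 23 infected
Step 7: +5 new -> 28 infected
Step 8: +4 new -> 32 infected
Step 9: +5 new -> 37 infected
Step 10: +2 new -> 39 infected
Step 11: +1 new -> 40 infected
Step 12: +0 new -> 40 infected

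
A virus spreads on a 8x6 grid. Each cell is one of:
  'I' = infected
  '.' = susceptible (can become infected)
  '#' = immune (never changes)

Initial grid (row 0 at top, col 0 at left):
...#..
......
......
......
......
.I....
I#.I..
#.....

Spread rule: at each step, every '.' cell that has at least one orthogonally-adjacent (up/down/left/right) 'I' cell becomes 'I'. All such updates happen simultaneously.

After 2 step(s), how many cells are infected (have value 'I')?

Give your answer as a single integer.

Step 0 (initial): 3 infected
Step 1: +7 new -> 10 infected
Step 2: +8 new -> 18 infected

Answer: 18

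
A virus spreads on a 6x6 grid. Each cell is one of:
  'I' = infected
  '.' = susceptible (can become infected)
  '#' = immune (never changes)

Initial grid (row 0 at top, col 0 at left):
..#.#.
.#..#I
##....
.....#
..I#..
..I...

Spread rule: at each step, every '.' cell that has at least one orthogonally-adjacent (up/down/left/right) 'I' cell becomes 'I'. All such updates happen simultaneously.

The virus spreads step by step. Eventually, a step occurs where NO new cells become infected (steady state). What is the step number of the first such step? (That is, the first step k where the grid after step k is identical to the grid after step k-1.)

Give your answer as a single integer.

Step 0 (initial): 3 infected
Step 1: +6 new -> 9 infected
Step 2: +7 new -> 16 infected
Step 3: +6 new -> 22 infected
Step 4: +2 new -> 24 infected
Step 5: +1 new -> 25 infected
Step 6: +0 new -> 25 infected

Answer: 6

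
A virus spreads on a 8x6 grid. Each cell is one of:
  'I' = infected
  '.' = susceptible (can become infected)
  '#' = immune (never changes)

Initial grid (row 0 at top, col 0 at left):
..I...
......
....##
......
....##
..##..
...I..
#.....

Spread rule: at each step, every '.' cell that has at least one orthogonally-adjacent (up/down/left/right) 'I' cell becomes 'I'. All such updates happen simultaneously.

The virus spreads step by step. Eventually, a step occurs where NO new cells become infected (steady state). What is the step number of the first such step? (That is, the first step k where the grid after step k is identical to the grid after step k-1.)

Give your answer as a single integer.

Answer: 7

Derivation:
Step 0 (initial): 2 infected
Step 1: +6 new -> 8 infected
Step 2: +10 new -> 18 infected
Step 3: +11 new -> 29 infected
Step 4: +7 new -> 36 infected
Step 5: +4 new -> 40 infected
Step 6: +1 new -> 41 infected
Step 7: +0 new -> 41 infected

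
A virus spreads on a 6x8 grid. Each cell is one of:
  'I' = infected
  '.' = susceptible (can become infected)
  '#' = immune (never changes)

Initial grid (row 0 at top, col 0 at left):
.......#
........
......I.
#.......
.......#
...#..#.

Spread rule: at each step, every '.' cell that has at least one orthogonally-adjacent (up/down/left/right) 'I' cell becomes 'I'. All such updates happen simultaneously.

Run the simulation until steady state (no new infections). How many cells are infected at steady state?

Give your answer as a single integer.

Answer: 42

Derivation:
Step 0 (initial): 1 infected
Step 1: +4 new -> 5 infected
Step 2: +7 new -> 12 infected
Step 3: +5 new -> 17 infected
Step 4: +6 new -> 23 infected
Step 5: +6 new -> 29 infected
Step 6: +5 new -> 34 infected
Step 7: +4 new -> 38 infected
Step 8: +3 new -> 41 infected
Step 9: +1 new -> 42 infected
Step 10: +0 new -> 42 infected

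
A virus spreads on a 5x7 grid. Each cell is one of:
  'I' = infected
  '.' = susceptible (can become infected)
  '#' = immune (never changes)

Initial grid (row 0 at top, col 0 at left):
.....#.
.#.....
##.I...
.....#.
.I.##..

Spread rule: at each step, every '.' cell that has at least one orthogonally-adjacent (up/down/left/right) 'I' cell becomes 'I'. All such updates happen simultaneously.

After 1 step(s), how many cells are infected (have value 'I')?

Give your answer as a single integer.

Answer: 9

Derivation:
Step 0 (initial): 2 infected
Step 1: +7 new -> 9 infected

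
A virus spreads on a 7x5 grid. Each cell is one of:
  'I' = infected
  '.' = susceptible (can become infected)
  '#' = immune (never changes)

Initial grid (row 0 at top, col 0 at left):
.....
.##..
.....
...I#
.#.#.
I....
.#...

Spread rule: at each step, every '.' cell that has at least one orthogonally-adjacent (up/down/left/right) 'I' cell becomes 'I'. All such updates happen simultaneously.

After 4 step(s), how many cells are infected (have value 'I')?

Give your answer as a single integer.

Step 0 (initial): 2 infected
Step 1: +5 new -> 7 infected
Step 2: +7 new -> 14 infected
Step 3: +6 new -> 20 infected
Step 4: +5 new -> 25 infected

Answer: 25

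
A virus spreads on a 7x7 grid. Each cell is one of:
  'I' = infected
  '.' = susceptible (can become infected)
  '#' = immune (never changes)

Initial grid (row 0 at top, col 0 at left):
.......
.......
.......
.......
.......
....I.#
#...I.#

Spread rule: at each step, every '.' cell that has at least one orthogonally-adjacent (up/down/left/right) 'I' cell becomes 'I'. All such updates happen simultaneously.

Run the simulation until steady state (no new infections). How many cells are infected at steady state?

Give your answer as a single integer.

Answer: 46

Derivation:
Step 0 (initial): 2 infected
Step 1: +5 new -> 7 infected
Step 2: +5 new -> 12 infected
Step 3: +7 new -> 19 infected
Step 4: +7 new -> 26 infected
Step 5: +7 new -> 33 infected
Step 6: +6 new -> 39 infected
Step 7: +4 new -> 43 infected
Step 8: +2 new -> 45 infected
Step 9: +1 new -> 46 infected
Step 10: +0 new -> 46 infected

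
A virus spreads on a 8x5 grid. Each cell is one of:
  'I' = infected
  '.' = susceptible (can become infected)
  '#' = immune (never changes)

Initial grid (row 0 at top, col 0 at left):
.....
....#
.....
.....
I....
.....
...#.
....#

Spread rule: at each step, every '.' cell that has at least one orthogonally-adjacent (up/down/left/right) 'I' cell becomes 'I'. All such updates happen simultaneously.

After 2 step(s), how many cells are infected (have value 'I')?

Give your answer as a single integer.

Step 0 (initial): 1 infected
Step 1: +3 new -> 4 infected
Step 2: +5 new -> 9 infected

Answer: 9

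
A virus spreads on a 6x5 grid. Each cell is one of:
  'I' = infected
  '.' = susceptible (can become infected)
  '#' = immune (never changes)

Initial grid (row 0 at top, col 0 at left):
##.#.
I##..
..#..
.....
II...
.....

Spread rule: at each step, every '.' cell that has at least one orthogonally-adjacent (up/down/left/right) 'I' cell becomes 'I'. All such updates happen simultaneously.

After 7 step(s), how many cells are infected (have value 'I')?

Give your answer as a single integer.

Step 0 (initial): 3 infected
Step 1: +6 new -> 9 infected
Step 2: +4 new -> 13 infected
Step 3: +3 new -> 16 infected
Step 4: +3 new -> 19 infected
Step 5: +2 new -> 21 infected
Step 6: +1 new -> 22 infected
Step 7: +1 new -> 23 infected

Answer: 23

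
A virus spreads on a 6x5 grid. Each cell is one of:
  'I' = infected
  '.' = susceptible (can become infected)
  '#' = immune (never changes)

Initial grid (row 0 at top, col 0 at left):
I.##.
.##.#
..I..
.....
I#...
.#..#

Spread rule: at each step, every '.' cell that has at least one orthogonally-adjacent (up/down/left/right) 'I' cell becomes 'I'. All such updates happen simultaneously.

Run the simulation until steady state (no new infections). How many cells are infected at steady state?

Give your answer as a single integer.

Answer: 21

Derivation:
Step 0 (initial): 3 infected
Step 1: +7 new -> 10 infected
Step 2: +6 new -> 16 infected
Step 3: +3 new -> 19 infected
Step 4: +2 new -> 21 infected
Step 5: +0 new -> 21 infected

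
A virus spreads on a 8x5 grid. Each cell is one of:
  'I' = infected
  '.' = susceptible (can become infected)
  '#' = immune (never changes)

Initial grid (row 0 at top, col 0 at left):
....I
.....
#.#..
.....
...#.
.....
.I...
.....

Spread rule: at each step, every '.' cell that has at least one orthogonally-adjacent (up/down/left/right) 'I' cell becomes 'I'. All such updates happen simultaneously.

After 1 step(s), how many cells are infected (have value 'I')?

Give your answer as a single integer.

Step 0 (initial): 2 infected
Step 1: +6 new -> 8 infected

Answer: 8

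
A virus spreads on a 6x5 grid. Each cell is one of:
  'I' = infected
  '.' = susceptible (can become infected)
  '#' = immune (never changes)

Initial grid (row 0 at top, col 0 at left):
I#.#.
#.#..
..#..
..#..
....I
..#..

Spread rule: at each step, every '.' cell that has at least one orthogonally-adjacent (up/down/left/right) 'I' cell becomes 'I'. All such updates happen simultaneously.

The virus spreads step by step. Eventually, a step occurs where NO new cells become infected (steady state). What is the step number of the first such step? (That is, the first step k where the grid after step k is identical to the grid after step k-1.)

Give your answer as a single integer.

Step 0 (initial): 2 infected
Step 1: +3 new -> 5 infected
Step 2: +4 new -> 9 infected
Step 3: +3 new -> 12 infected
Step 4: +5 new -> 17 infected
Step 5: +3 new -> 20 infected
Step 6: +2 new -> 22 infected
Step 7: +0 new -> 22 infected

Answer: 7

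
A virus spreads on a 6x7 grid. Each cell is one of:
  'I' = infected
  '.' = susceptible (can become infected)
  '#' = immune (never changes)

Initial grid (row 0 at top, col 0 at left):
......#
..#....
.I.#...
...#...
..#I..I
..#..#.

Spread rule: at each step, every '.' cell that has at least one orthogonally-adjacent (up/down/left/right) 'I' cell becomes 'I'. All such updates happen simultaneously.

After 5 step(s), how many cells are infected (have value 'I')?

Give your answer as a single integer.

Answer: 35

Derivation:
Step 0 (initial): 3 infected
Step 1: +9 new -> 12 infected
Step 2: +9 new -> 21 infected
Step 3: +7 new -> 28 infected
Step 4: +4 new -> 32 infected
Step 5: +3 new -> 35 infected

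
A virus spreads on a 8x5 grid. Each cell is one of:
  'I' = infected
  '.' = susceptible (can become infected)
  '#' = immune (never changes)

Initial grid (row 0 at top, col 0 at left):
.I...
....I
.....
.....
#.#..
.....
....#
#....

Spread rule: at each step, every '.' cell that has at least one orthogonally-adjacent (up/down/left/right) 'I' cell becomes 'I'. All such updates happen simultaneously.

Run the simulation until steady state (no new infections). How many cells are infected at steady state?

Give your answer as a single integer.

Step 0 (initial): 2 infected
Step 1: +6 new -> 8 infected
Step 2: +6 new -> 14 infected
Step 3: +5 new -> 19 infected
Step 4: +5 new -> 24 infected
Step 5: +2 new -> 26 infected
Step 6: +4 new -> 30 infected
Step 7: +4 new -> 34 infected
Step 8: +2 new -> 36 infected
Step 9: +0 new -> 36 infected

Answer: 36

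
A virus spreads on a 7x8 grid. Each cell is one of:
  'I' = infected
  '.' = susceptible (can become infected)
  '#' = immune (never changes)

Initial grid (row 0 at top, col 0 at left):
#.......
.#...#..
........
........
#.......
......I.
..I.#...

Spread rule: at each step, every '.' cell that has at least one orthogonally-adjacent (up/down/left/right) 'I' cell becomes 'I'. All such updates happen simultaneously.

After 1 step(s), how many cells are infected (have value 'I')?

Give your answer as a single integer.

Answer: 9

Derivation:
Step 0 (initial): 2 infected
Step 1: +7 new -> 9 infected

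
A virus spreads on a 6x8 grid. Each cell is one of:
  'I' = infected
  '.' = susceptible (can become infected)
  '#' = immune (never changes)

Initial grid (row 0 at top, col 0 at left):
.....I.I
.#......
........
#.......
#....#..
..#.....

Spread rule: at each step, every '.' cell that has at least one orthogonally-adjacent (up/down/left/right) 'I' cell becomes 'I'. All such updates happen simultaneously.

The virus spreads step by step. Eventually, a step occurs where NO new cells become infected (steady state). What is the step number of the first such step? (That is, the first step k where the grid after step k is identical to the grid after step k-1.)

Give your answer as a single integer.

Answer: 11

Derivation:
Step 0 (initial): 2 infected
Step 1: +4 new -> 6 infected
Step 2: +5 new -> 11 infected
Step 3: +6 new -> 17 infected
Step 4: +6 new -> 23 infected
Step 5: +6 new -> 29 infected
Step 6: +6 new -> 35 infected
Step 7: +5 new -> 40 infected
Step 8: +1 new -> 41 infected
Step 9: +1 new -> 42 infected
Step 10: +1 new -> 43 infected
Step 11: +0 new -> 43 infected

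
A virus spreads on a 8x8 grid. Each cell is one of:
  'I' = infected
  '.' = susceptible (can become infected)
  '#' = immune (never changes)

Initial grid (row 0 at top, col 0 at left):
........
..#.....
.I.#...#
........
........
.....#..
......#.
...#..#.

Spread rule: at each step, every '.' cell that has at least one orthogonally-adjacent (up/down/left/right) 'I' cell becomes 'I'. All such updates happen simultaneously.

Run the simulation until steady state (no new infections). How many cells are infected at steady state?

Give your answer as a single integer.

Answer: 57

Derivation:
Step 0 (initial): 1 infected
Step 1: +4 new -> 5 infected
Step 2: +5 new -> 10 infected
Step 3: +6 new -> 16 infected
Step 4: +6 new -> 22 infected
Step 5: +9 new -> 31 infected
Step 6: +9 new -> 40 infected
Step 7: +6 new -> 46 infected
Step 8: +6 new -> 52 infected
Step 9: +3 new -> 55 infected
Step 10: +1 new -> 56 infected
Step 11: +1 new -> 57 infected
Step 12: +0 new -> 57 infected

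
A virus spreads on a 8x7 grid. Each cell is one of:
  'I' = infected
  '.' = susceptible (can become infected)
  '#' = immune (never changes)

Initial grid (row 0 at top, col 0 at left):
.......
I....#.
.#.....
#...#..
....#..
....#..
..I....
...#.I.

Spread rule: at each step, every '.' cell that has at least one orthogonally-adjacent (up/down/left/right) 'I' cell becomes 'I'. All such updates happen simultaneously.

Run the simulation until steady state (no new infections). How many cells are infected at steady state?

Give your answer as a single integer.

Answer: 49

Derivation:
Step 0 (initial): 3 infected
Step 1: +10 new -> 13 infected
Step 2: +10 new -> 23 infected
Step 3: +10 new -> 33 infected
Step 4: +8 new -> 41 infected
Step 5: +4 new -> 45 infected
Step 6: +2 new -> 47 infected
Step 7: +2 new -> 49 infected
Step 8: +0 new -> 49 infected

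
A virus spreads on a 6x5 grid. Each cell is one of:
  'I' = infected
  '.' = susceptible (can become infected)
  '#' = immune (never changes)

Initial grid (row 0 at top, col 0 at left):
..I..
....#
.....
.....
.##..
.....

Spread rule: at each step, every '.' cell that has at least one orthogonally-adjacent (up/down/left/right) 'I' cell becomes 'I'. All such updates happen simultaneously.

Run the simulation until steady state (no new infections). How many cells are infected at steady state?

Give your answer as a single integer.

Step 0 (initial): 1 infected
Step 1: +3 new -> 4 infected
Step 2: +5 new -> 9 infected
Step 3: +4 new -> 13 infected
Step 4: +4 new -> 17 infected
Step 5: +3 new -> 20 infected
Step 6: +3 new -> 23 infected
Step 7: +3 new -> 26 infected
Step 8: +1 new -> 27 infected
Step 9: +0 new -> 27 infected

Answer: 27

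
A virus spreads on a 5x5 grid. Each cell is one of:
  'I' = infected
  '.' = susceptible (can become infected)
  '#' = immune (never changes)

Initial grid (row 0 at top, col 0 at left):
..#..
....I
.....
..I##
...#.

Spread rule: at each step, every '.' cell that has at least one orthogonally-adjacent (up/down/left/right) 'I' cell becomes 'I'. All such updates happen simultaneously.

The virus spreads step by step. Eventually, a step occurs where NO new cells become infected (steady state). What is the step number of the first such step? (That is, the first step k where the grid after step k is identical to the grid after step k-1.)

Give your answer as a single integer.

Step 0 (initial): 2 infected
Step 1: +6 new -> 8 infected
Step 2: +6 new -> 14 infected
Step 3: +3 new -> 17 infected
Step 4: +2 new -> 19 infected
Step 5: +1 new -> 20 infected
Step 6: +0 new -> 20 infected

Answer: 6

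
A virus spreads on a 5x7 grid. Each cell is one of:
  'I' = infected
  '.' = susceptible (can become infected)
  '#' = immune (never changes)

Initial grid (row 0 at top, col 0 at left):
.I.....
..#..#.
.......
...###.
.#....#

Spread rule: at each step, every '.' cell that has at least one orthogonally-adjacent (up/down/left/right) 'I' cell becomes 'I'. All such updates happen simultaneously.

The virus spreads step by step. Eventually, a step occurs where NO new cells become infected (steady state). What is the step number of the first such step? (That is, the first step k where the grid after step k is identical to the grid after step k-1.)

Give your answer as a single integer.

Step 0 (initial): 1 infected
Step 1: +3 new -> 4 infected
Step 2: +3 new -> 7 infected
Step 3: +5 new -> 12 infected
Step 4: +5 new -> 17 infected
Step 5: +4 new -> 21 infected
Step 6: +3 new -> 24 infected
Step 7: +2 new -> 26 infected
Step 8: +2 new -> 28 infected
Step 9: +0 new -> 28 infected

Answer: 9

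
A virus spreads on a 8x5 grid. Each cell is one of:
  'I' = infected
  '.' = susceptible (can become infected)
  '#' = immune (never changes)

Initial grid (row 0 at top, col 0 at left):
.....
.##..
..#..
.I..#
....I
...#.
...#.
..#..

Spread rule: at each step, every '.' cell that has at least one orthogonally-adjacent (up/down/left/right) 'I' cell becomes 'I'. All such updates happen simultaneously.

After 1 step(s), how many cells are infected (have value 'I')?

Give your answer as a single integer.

Answer: 8

Derivation:
Step 0 (initial): 2 infected
Step 1: +6 new -> 8 infected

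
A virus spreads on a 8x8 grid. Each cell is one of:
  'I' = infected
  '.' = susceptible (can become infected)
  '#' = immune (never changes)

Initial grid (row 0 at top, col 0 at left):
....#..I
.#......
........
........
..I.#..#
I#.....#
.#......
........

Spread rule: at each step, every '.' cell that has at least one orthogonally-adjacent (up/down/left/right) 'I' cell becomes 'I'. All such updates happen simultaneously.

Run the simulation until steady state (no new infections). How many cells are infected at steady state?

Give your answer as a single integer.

Answer: 57

Derivation:
Step 0 (initial): 3 infected
Step 1: +8 new -> 11 infected
Step 2: +10 new -> 21 infected
Step 3: +12 new -> 33 infected
Step 4: +11 new -> 44 infected
Step 5: +8 new -> 52 infected
Step 6: +2 new -> 54 infected
Step 7: +2 new -> 56 infected
Step 8: +1 new -> 57 infected
Step 9: +0 new -> 57 infected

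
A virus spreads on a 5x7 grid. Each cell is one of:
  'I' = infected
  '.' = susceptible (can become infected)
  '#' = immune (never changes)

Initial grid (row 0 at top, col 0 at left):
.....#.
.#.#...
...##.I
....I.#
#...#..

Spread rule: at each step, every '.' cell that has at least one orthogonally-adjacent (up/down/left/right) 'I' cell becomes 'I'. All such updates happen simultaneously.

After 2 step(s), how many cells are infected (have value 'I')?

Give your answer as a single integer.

Answer: 11

Derivation:
Step 0 (initial): 2 infected
Step 1: +4 new -> 6 infected
Step 2: +5 new -> 11 infected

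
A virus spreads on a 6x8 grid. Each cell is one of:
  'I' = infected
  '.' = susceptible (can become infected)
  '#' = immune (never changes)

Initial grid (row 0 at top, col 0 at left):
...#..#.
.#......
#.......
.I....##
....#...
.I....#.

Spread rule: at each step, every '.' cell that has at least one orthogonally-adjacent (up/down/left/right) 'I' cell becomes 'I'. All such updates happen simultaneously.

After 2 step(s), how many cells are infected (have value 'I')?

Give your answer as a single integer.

Answer: 13

Derivation:
Step 0 (initial): 2 infected
Step 1: +6 new -> 8 infected
Step 2: +5 new -> 13 infected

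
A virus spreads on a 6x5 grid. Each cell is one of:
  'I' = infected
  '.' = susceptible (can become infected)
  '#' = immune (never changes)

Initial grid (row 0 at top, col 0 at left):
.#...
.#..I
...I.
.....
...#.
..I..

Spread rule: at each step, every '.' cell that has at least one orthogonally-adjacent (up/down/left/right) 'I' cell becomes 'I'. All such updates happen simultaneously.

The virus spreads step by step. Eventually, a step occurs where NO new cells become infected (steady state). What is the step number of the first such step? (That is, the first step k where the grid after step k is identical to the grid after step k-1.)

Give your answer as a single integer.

Step 0 (initial): 3 infected
Step 1: +8 new -> 11 infected
Step 2: +8 new -> 19 infected
Step 3: +5 new -> 24 infected
Step 4: +2 new -> 26 infected
Step 5: +1 new -> 27 infected
Step 6: +0 new -> 27 infected

Answer: 6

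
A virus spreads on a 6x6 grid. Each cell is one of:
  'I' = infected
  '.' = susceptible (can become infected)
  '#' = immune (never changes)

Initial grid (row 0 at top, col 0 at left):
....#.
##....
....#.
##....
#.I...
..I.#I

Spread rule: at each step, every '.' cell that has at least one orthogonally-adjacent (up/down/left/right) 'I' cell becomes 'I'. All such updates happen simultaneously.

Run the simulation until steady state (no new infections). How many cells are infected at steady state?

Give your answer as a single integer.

Step 0 (initial): 3 infected
Step 1: +6 new -> 9 infected
Step 2: +5 new -> 14 infected
Step 3: +5 new -> 19 infected
Step 4: +4 new -> 23 infected
Step 5: +4 new -> 27 infected
Step 6: +1 new -> 28 infected
Step 7: +0 new -> 28 infected

Answer: 28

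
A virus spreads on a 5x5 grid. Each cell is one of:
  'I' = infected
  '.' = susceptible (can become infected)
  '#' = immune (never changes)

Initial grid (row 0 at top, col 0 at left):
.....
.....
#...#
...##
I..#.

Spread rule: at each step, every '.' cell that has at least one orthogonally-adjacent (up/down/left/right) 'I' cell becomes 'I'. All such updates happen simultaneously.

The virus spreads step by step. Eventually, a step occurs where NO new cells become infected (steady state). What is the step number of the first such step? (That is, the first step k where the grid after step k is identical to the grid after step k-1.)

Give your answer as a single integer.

Answer: 9

Derivation:
Step 0 (initial): 1 infected
Step 1: +2 new -> 3 infected
Step 2: +2 new -> 5 infected
Step 3: +2 new -> 7 infected
Step 4: +2 new -> 9 infected
Step 5: +4 new -> 13 infected
Step 6: +3 new -> 16 infected
Step 7: +2 new -> 18 infected
Step 8: +1 new -> 19 infected
Step 9: +0 new -> 19 infected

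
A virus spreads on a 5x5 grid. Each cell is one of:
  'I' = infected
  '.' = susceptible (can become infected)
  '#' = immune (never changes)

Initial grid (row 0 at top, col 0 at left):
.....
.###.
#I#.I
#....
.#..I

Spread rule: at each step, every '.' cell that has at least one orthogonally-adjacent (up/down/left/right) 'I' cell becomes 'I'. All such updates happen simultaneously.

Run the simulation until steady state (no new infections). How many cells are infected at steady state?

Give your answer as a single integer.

Answer: 17

Derivation:
Step 0 (initial): 3 infected
Step 1: +5 new -> 8 infected
Step 2: +4 new -> 12 infected
Step 3: +1 new -> 13 infected
Step 4: +1 new -> 14 infected
Step 5: +1 new -> 15 infected
Step 6: +1 new -> 16 infected
Step 7: +1 new -> 17 infected
Step 8: +0 new -> 17 infected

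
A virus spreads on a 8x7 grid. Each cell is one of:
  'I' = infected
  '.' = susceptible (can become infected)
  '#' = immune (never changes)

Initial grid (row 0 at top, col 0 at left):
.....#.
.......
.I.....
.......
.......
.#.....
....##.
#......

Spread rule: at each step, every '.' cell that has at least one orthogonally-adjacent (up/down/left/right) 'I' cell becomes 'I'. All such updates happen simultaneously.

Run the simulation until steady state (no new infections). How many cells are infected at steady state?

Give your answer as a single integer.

Step 0 (initial): 1 infected
Step 1: +4 new -> 5 infected
Step 2: +7 new -> 12 infected
Step 3: +7 new -> 19 infected
Step 4: +7 new -> 26 infected
Step 5: +8 new -> 34 infected
Step 6: +7 new -> 41 infected
Step 7: +5 new -> 46 infected
Step 8: +2 new -> 48 infected
Step 9: +2 new -> 50 infected
Step 10: +1 new -> 51 infected
Step 11: +0 new -> 51 infected

Answer: 51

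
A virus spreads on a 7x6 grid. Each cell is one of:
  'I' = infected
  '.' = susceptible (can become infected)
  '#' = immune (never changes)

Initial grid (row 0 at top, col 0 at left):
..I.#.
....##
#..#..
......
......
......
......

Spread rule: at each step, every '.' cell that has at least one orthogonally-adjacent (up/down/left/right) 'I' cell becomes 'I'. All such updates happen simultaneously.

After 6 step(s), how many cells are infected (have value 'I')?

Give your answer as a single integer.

Answer: 26

Derivation:
Step 0 (initial): 1 infected
Step 1: +3 new -> 4 infected
Step 2: +4 new -> 8 infected
Step 3: +3 new -> 11 infected
Step 4: +3 new -> 14 infected
Step 5: +5 new -> 19 infected
Step 6: +7 new -> 26 infected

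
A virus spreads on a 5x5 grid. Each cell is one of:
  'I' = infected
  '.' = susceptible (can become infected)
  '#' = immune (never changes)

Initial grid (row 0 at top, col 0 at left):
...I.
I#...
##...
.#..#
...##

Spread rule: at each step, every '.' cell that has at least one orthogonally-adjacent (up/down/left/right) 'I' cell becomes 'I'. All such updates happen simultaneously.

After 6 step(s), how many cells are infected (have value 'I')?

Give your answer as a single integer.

Answer: 16

Derivation:
Step 0 (initial): 2 infected
Step 1: +4 new -> 6 infected
Step 2: +4 new -> 10 infected
Step 3: +3 new -> 13 infected
Step 4: +1 new -> 14 infected
Step 5: +1 new -> 15 infected
Step 6: +1 new -> 16 infected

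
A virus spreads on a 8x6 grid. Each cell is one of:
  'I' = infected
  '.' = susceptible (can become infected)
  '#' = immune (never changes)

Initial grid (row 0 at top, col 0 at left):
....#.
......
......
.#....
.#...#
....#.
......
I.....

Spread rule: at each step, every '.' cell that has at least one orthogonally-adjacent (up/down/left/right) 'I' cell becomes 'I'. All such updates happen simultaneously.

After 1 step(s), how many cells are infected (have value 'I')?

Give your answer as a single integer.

Step 0 (initial): 1 infected
Step 1: +2 new -> 3 infected

Answer: 3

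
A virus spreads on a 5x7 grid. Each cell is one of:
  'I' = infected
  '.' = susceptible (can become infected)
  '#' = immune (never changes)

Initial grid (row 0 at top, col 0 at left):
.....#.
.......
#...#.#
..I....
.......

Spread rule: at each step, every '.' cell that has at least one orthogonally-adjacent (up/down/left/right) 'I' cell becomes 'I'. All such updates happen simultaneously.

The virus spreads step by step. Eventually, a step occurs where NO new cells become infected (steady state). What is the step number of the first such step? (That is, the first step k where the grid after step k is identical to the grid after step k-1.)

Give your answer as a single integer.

Answer: 8

Derivation:
Step 0 (initial): 1 infected
Step 1: +4 new -> 5 infected
Step 2: +7 new -> 12 infected
Step 3: +6 new -> 18 infected
Step 4: +7 new -> 25 infected
Step 5: +4 new -> 29 infected
Step 6: +1 new -> 30 infected
Step 7: +1 new -> 31 infected
Step 8: +0 new -> 31 infected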